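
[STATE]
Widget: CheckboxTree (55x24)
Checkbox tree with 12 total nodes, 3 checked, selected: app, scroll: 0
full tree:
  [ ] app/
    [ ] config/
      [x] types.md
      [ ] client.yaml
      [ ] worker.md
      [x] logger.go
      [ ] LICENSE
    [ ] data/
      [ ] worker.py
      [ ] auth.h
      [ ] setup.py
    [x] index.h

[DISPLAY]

>[-] app/                                              
   [-] config/                                         
     [x] types.md                                      
     [ ] client.yaml                                   
     [ ] worker.md                                     
     [x] logger.go                                     
     [ ] LICENSE                                       
   [ ] data/                                           
     [ ] worker.py                                     
     [ ] auth.h                                        
     [ ] setup.py                                      
   [x] index.h                                         
                                                       
                                                       
                                                       
                                                       
                                                       
                                                       
                                                       
                                                       
                                                       
                                                       
                                                       
                                                       


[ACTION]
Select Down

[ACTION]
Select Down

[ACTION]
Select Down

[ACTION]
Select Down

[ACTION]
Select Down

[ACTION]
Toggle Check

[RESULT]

 [-] app/                                              
   [-] config/                                         
     [x] types.md                                      
     [ ] client.yaml                                   
     [ ] worker.md                                     
>    [ ] logger.go                                     
     [ ] LICENSE                                       
   [ ] data/                                           
     [ ] worker.py                                     
     [ ] auth.h                                        
     [ ] setup.py                                      
   [x] index.h                                         
                                                       
                                                       
                                                       
                                                       
                                                       
                                                       
                                                       
                                                       
                                                       
                                                       
                                                       
                                                       


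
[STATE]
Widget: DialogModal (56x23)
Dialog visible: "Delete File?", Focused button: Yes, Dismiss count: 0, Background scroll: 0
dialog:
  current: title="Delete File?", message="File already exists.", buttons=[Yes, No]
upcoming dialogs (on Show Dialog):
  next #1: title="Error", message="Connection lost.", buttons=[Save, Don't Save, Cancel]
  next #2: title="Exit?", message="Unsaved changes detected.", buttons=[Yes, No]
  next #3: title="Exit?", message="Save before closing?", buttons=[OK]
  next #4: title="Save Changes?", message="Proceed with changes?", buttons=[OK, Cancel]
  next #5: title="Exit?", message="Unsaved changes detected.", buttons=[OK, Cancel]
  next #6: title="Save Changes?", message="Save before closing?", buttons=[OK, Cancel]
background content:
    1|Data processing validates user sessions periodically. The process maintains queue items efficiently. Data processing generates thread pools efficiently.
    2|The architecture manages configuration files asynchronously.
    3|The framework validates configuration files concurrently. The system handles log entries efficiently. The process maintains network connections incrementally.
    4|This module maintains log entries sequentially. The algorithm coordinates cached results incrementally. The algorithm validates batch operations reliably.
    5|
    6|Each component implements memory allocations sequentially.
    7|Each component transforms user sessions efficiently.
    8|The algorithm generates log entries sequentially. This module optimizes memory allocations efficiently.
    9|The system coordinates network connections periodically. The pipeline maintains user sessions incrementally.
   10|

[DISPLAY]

Data processing validates user sessions periodically. Th
The architecture manages configuration files asynchronou
The framework validates configuration files concurrently
This module maintains log entries sequentially. The algo
                                                        
Each component implements memory allocations sequentiall
Each component transforms user sessions efficiently.    
The algorithm generates log entries sequentially. This m
The system coordinates network connections periodically.
                ┌──────────────────────┐                
                │     Delete File?     │                
                │ File already exists. │                
                │      [Yes]  No       │                
                └──────────────────────┘                
                                                        
                                                        
                                                        
                                                        
                                                        
                                                        
                                                        
                                                        
                                                        


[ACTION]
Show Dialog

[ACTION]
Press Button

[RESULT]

Data processing validates user sessions periodically. Th
The architecture manages configuration files asynchronou
The framework validates configuration files concurrently
This module maintains log entries sequentially. The algo
                                                        
Each component implements memory allocations sequentiall
Each component transforms user sessions efficiently.    
The algorithm generates log entries sequentially. This m
The system coordinates network connections periodically.
                                                        
                                                        
                                                        
                                                        
                                                        
                                                        
                                                        
                                                        
                                                        
                                                        
                                                        
                                                        
                                                        
                                                        


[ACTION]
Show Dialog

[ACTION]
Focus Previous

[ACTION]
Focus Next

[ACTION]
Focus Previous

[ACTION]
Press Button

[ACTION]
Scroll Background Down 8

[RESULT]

The system coordinates network connections periodically.
                                                        
                                                        
                                                        
                                                        
                                                        
                                                        
                                                        
                                                        
                                                        
                                                        
                                                        
                                                        
                                                        
                                                        
                                                        
                                                        
                                                        
                                                        
                                                        
                                                        
                                                        
                                                        


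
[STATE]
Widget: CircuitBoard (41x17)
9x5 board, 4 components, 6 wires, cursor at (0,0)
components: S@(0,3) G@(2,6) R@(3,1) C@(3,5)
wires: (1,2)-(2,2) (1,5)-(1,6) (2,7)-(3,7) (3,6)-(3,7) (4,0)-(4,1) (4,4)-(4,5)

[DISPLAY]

   0 1 2 3 4 5 6 7 8                     
0  [.]          S                        
                                         
1           ·           · ─ ·            
            │                            
2           ·               G   ·        
                                │        
3       R               C   · ─ ·        
                                         
4   · ─ ·           · ─ ·                
Cursor: (0,0)                            
                                         
                                         
                                         
                                         
                                         
                                         


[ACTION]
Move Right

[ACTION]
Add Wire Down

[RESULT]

   0 1 2 3 4 5 6 7 8                     
0      [.]      S                        
        │                                
1       ·   ·           · ─ ·            
            │                            
2           ·               G   ·        
                                │        
3       R               C   · ─ ·        
                                         
4   · ─ ·           · ─ ·                
Cursor: (0,1)                            
                                         
                                         
                                         
                                         
                                         
                                         


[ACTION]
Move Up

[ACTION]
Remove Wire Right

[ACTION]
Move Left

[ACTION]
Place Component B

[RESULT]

   0 1 2 3 4 5 6 7 8                     
0  [B]  ·       S                        
        │                                
1       ·   ·           · ─ ·            
            │                            
2           ·               G   ·        
                                │        
3       R               C   · ─ ·        
                                         
4   · ─ ·           · ─ ·                
Cursor: (0,0)                            
                                         
                                         
                                         
                                         
                                         
                                         


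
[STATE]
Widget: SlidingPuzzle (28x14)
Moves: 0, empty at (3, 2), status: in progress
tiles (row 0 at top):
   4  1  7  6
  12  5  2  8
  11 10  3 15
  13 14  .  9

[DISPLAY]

┌────┬────┬────┬────┐       
│  4 │  1 │  7 │  6 │       
├────┼────┼────┼────┤       
│ 12 │  5 │  2 │  8 │       
├────┼────┼────┼────┤       
│ 11 │ 10 │  3 │ 15 │       
├────┼────┼────┼────┤       
│ 13 │ 14 │    │  9 │       
└────┴────┴────┴────┘       
Moves: 0                    
                            
                            
                            
                            


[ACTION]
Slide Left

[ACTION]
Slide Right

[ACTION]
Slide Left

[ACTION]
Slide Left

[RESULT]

┌────┬────┬────┬────┐       
│  4 │  1 │  7 │  6 │       
├────┼────┼────┼────┤       
│ 12 │  5 │  2 │  8 │       
├────┼────┼────┼────┤       
│ 11 │ 10 │  3 │ 15 │       
├────┼────┼────┼────┤       
│ 13 │ 14 │  9 │    │       
└────┴────┴────┴────┘       
Moves: 3                    
                            
                            
                            
                            


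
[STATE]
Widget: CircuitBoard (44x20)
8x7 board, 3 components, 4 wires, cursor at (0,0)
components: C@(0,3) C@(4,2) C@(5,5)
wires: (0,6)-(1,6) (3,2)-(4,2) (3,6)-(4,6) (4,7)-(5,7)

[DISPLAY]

   0 1 2 3 4 5 6 7                          
0  [.]          C           ·               
                            │               
1                           ·               
                                            
2                                           
                                            
3           ·               ·               
            │               │               
4           C               ·   ·           
                                │           
5                       C       ·           
                                            
6                                           
Cursor: (0,0)                               
                                            
                                            
                                            
                                            
                                            


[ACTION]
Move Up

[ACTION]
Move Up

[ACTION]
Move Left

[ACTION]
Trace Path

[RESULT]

   0 1 2 3 4 5 6 7                          
0  [.]          C           ·               
                            │               
1                           ·               
                                            
2                                           
                                            
3           ·               ·               
            │               │               
4           C               ·   ·           
                                │           
5                       C       ·           
                                            
6                                           
Cursor: (0,0)  Trace: No connections        
                                            
                                            
                                            
                                            
                                            


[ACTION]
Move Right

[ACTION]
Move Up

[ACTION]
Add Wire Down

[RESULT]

   0 1 2 3 4 5 6 7                          
0      [.]      C           ·               
        │                   │               
1       ·                   ·               
                                            
2                                           
                                            
3           ·               ·               
            │               │               
4           C               ·   ·           
                                │           
5                       C       ·           
                                            
6                                           
Cursor: (0,1)  Trace: No connections        
                                            
                                            
                                            
                                            
                                            


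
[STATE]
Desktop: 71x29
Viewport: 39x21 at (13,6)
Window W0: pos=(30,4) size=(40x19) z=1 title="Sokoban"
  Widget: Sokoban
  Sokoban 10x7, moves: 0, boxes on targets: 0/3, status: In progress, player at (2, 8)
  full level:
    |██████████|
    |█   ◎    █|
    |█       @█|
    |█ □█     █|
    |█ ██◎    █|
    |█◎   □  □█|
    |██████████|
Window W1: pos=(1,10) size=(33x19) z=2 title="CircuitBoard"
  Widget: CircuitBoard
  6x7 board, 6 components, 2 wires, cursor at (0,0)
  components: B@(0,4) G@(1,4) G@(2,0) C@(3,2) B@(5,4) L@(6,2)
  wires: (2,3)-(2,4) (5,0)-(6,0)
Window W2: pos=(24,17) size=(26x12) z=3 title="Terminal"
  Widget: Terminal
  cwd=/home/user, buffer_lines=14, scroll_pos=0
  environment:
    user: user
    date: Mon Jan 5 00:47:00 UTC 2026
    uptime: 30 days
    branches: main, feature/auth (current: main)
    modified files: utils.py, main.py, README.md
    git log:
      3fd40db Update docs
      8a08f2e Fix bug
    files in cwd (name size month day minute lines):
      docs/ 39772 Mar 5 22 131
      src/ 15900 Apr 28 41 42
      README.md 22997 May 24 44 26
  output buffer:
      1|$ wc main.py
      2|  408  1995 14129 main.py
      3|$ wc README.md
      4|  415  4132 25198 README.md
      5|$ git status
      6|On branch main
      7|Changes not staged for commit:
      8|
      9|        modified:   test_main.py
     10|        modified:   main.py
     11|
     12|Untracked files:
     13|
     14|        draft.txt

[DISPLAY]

                 ┠─────────────────────
                 ┃██████████           
                 ┃█   ◎    █           
                 ┃█       @█           
━━━━━━━━━━━━━━━━━━━━┓█     █           
rd                  ┃█◎    █           
────────────────────┨  □  □█           
4 5                 ┃███████           
         B          ┃es: 0  0/3        
                    ┃                  
         G          ┃                  
           ┏━━━━━━━━━━━━━━━━━━━━━━━━┓  
     · ─ · ┃ Terminal               ┃  
           ┠────────────────────────┨  
 C         ┃$ wc main.py            ┃  
           ┃  408  1995 14129 main.p┃  
           ┃$ wc README.md          ┃━━
           ┃  415  4132 25198 README┃  
         B ┃$ git status            ┃  
           ┃On branch main          ┃  
 L         ┃Changes not staged for c┃  


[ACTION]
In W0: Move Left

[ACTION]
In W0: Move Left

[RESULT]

                 ┠─────────────────────
                 ┃██████████           
                 ┃█   ◎    █           
                 ┃█     @  █           
━━━━━━━━━━━━━━━━━━━━┓█     █           
rd                  ┃█◎    █           
────────────────────┨  □  □█           
4 5                 ┃███████           
         B          ┃es: 2  0/3        
                    ┃                  
         G          ┃                  
           ┏━━━━━━━━━━━━━━━━━━━━━━━━┓  
     · ─ · ┃ Terminal               ┃  
           ┠────────────────────────┨  
 C         ┃$ wc main.py            ┃  
           ┃  408  1995 14129 main.p┃  
           ┃$ wc README.md          ┃━━
           ┃  415  4132 25198 README┃  
         B ┃$ git status            ┃  
           ┃On branch main          ┃  
 L         ┃Changes not staged for c┃  


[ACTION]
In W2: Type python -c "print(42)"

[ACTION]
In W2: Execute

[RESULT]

                 ┠─────────────────────
                 ┃██████████           
                 ┃█   ◎    █           
                 ┃█     @  █           
━━━━━━━━━━━━━━━━━━━━┓█     █           
rd                  ┃█◎    █           
────────────────────┨  □  □█           
4 5                 ┃███████           
         B          ┃es: 2  0/3        
                    ┃                  
         G          ┃                  
           ┏━━━━━━━━━━━━━━━━━━━━━━━━┓  
     · ─ · ┃ Terminal               ┃  
           ┠────────────────────────┨  
 C         ┃        modified:   main┃  
           ┃                        ┃  
           ┃Untracked files:        ┃━━
           ┃                        ┃  
         B ┃        draft.txt       ┃  
           ┃$ python -c "print(42)" ┃  
 L         ┃42                      ┃  


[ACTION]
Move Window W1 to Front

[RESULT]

                 ┠─────────────────────
                 ┃██████████           
                 ┃█   ◎    █           
                 ┃█     @  █           
━━━━━━━━━━━━━━━━━━━━┓█     █           
rd                  ┃█◎    █           
────────────────────┨  □  □█           
4 5                 ┃███████           
         B          ┃es: 2  0/3        
                    ┃                  
         G          ┃                  
                    ┃━━━━━━━━━━━━━━━┓  
     · ─ ·          ┃               ┃  
                    ┃───────────────┨  
 C                  ┃odified:   main┃  
                    ┃               ┃  
                    ┃ files:        ┃━━
                    ┃               ┃  
         B          ┃raft.txt       ┃  
                    ┃-c "print(42)" ┃  
 L                  ┃               ┃  


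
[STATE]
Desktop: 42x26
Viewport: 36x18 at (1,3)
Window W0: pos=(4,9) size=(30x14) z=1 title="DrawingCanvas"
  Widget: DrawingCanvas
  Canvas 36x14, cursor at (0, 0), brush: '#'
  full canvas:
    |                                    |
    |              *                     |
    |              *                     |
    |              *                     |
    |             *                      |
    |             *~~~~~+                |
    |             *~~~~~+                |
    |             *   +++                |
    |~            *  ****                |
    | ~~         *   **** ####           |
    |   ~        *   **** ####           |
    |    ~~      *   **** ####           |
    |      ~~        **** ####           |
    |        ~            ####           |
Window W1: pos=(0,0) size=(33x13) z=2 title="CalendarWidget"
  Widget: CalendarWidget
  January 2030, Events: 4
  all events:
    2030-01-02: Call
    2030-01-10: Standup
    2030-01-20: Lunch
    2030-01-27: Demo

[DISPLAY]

          January 2030         ┃    
Mo Tu We Th Fr Sa Su           ┃    
    1  2*  3  4  5  6          ┃    
 7  8  9 10* 11 12 13          ┃    
14 15 16 17 18 19 20*          ┃    
21 22 23 24 25 26 27*          ┃    
28 29 30 31                    ┃┓   
                               ┃┃   
                               ┃┨   
━━━━━━━━━━━━━━━━━━━━━━━━━━━━━━━┛┃   
   ┃              *             ┃   
   ┃              *             ┃   
   ┃              *             ┃   
   ┃             *              ┃   
   ┃             *~~~~~+        ┃   
   ┃             *~~~~~+        ┃   
   ┃             *   +++        ┃   
   ┃~            *  ****        ┃   


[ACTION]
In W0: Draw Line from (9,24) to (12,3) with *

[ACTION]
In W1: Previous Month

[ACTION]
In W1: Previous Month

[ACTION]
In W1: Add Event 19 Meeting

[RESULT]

         November 2029         ┃    
Mo Tu We Th Fr Sa Su           ┃    
          1  2  3  4           ┃    
 5  6  7  8  9 10 11           ┃    
12 13 14 15 16 17 18           ┃    
19* 20 21 22 23 24 25          ┃    
26 27 28 29 30                 ┃┓   
                               ┃┃   
                               ┃┨   
━━━━━━━━━━━━━━━━━━━━━━━━━━━━━━━┛┃   
   ┃              *             ┃   
   ┃              *             ┃   
   ┃              *             ┃   
   ┃             *              ┃   
   ┃             *~~~~~+        ┃   
   ┃             *~~~~~+        ┃   
   ┃             *   +++        ┃   
   ┃~            *  ****        ┃   


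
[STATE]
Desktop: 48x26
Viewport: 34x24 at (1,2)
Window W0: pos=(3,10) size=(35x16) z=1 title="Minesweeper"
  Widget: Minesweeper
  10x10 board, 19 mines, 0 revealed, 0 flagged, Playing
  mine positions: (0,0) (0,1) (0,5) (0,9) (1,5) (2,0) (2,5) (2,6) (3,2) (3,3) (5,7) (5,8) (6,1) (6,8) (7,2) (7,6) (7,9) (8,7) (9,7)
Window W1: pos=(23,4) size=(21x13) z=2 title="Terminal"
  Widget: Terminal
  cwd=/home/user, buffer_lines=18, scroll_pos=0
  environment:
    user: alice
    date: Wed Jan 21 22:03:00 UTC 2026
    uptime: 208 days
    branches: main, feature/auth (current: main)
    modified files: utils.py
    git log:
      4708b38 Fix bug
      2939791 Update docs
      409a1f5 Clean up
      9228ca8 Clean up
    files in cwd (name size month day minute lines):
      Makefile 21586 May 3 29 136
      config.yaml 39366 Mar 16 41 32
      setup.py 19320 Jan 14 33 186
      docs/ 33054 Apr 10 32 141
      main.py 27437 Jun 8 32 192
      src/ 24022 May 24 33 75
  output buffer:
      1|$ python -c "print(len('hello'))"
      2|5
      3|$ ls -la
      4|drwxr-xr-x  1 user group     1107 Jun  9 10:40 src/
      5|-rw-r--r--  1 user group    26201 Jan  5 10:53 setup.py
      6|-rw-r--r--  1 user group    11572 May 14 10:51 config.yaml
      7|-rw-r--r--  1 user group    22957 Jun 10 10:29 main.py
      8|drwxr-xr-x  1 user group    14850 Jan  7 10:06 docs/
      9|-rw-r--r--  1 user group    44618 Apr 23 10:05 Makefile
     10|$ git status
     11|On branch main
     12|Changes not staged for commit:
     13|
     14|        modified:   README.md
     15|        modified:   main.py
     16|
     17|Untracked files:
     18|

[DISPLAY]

                                  
                                  
                      ┏━━━━━━━━━━━
                      ┃ Terminal  
                      ┠───────────
                      ┃$ python -c
                      ┃5          
                      ┃$ ls -la   
  ┏━━━━━━━━━━━━━━━━━━━┃drwxr-xr-x 
  ┃ Minesweeper       ┃-rw-r--r-- 
  ┠───────────────────┃-rw-r--r-- 
  ┃■■■■■■■■■■         ┃-rw-r--r-- 
  ┃■■■■■■■■■■         ┃drwxr-xr-x 
  ┃■■■■■■■■■■         ┃-rw-r--r-- 
  ┃■■■■■■■■■■         ┗━━━━━━━━━━━
  ┃■■■■■■■■■■                     
  ┃■■■■■■■■■■                     
  ┃■■■■■■■■■■                     
  ┃■■■■■■■■■■                     
  ┃■■■■■■■■■■                     
  ┃■■■■■■■■■■                     
  ┃                               
  ┃                               
  ┗━━━━━━━━━━━━━━━━━━━━━━━━━━━━━━━


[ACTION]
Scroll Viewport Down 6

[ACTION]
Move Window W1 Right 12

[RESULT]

                                  
                                  
                          ┏━━━━━━━
                          ┃ Termin
                          ┠───────
                          ┃$ pytho
                          ┃5      
                          ┃$ ls -l
  ┏━━━━━━━━━━━━━━━━━━━━━━━┃drwxr-x
  ┃ Minesweeper           ┃-rw-r--
  ┠───────────────────────┃-rw-r--
  ┃■■■■■■■■■■             ┃-rw-r--
  ┃■■■■■■■■■■             ┃drwxr-x
  ┃■■■■■■■■■■             ┃-rw-r--
  ┃■■■■■■■■■■             ┗━━━━━━━
  ┃■■■■■■■■■■                     
  ┃■■■■■■■■■■                     
  ┃■■■■■■■■■■                     
  ┃■■■■■■■■■■                     
  ┃■■■■■■■■■■                     
  ┃■■■■■■■■■■                     
  ┃                               
  ┃                               
  ┗━━━━━━━━━━━━━━━━━━━━━━━━━━━━━━━


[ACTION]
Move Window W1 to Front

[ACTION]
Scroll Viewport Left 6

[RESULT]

                                  
                                  
                           ┏━━━━━━
                           ┃ Termi
                           ┠──────
                           ┃$ pyth
                           ┃5     
                           ┃$ ls -
   ┏━━━━━━━━━━━━━━━━━━━━━━━┃drwxr-
   ┃ Minesweeper           ┃-rw-r-
   ┠───────────────────────┃-rw-r-
   ┃■■■■■■■■■■             ┃-rw-r-
   ┃■■■■■■■■■■             ┃drwxr-
   ┃■■■■■■■■■■             ┃-rw-r-
   ┃■■■■■■■■■■             ┗━━━━━━
   ┃■■■■■■■■■■                    
   ┃■■■■■■■■■■                    
   ┃■■■■■■■■■■                    
   ┃■■■■■■■■■■                    
   ┃■■■■■■■■■■                    
   ┃■■■■■■■■■■                    
   ┃                              
   ┃                              
   ┗━━━━━━━━━━━━━━━━━━━━━━━━━━━━━━


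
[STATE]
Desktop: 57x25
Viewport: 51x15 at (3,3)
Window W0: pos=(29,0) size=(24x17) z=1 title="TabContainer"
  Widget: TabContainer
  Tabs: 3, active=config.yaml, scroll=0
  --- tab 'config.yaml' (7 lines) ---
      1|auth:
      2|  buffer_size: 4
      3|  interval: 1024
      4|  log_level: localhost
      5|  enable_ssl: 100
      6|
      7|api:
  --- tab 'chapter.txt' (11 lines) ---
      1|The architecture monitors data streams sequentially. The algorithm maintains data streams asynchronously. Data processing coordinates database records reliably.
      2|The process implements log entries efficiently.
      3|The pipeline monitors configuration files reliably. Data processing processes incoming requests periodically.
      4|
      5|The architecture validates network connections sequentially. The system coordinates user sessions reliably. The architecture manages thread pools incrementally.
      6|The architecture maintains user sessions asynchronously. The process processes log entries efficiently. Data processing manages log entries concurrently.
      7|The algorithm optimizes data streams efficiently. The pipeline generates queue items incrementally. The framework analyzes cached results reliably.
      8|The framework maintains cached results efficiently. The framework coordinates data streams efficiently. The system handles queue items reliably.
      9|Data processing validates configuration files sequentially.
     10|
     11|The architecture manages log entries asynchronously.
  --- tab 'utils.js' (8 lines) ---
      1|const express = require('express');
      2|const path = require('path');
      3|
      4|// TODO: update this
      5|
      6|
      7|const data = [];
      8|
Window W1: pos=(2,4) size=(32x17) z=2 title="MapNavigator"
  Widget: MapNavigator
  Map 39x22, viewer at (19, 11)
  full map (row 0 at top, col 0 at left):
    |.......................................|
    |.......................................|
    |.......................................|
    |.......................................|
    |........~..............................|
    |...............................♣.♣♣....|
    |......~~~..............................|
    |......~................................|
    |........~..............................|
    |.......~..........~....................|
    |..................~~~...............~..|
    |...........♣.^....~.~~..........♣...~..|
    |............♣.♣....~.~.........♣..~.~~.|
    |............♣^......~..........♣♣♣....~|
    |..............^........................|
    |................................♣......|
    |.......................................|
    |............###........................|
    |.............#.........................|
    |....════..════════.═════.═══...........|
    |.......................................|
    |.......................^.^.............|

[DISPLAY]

                          ┃[config.yaml]│ chapter┃ 
━━━━━━━━━━━━━━━━━━━━━━━━━━━━━━┓──────────────────┃ 
 MapNavigator                 ┃:                 ┃ 
──────────────────────────────┨ffer_size: 4      ┃ 
...........................♣.♣┃terval: 1024      ┃ 
..~~~.........................┃g_level: localhost┃ 
..~...........................┃able_ssl: 100     ┃ 
....~.........................┃                  ┃ 
...~..........~...............┃                  ┃ 
..............~~~.............┃                  ┃ 
.......♣.^....~@~~..........♣.┃                  ┃ 
........♣.♣....~.~.........♣..┃                  ┃ 
........♣^......~..........♣♣♣┃                  ┃ 
..........^...................┃━━━━━━━━━━━━━━━━━━┛ 
............................♣.┃                    


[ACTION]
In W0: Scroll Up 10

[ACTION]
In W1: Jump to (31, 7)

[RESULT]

                          ┃[config.yaml]│ chapter┃ 
━━━━━━━━━━━━━━━━━━━━━━━━━━━━━━┓──────────────────┃ 
 MapNavigator                 ┃:                 ┃ 
──────────────────────────────┨ffer_size: 4      ┃ 
.......................       ┃terval: 1024      ┃ 
.......................       ┃g_level: localhost┃ 
.......................       ┃able_ssl: 100     ┃ 
.......................       ┃                  ┃ 
...............♣.♣♣....       ┃                  ┃ 
.......................       ┃                  ┃ 
...............@.......       ┃                  ┃ 
.......................       ┃                  ┃ 
..~....................       ┃                  ┃ 
..~~~...............~..       ┃━━━━━━━━━━━━━━━━━━┛ 
..~.~~..........♣...~..       ┃                    


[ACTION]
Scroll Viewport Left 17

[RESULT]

                             ┃[config.yaml]│ chapte
  ┏━━━━━━━━━━━━━━━━━━━━━━━━━━━━━━┓─────────────────
  ┃ MapNavigator                 ┃:                
  ┠──────────────────────────────┨ffer_size: 4     
  ┃.......................       ┃terval: 1024     
  ┃.......................       ┃g_level: localhos
  ┃.......................       ┃able_ssl: 100    
  ┃.......................       ┃                 
  ┃...............♣.♣♣....       ┃                 
  ┃.......................       ┃                 
  ┃...............@.......       ┃                 
  ┃.......................       ┃                 
  ┃..~....................       ┃                 
  ┃..~~~...............~..       ┃━━━━━━━━━━━━━━━━━
  ┃..~.~~..........♣...~..       ┃                 


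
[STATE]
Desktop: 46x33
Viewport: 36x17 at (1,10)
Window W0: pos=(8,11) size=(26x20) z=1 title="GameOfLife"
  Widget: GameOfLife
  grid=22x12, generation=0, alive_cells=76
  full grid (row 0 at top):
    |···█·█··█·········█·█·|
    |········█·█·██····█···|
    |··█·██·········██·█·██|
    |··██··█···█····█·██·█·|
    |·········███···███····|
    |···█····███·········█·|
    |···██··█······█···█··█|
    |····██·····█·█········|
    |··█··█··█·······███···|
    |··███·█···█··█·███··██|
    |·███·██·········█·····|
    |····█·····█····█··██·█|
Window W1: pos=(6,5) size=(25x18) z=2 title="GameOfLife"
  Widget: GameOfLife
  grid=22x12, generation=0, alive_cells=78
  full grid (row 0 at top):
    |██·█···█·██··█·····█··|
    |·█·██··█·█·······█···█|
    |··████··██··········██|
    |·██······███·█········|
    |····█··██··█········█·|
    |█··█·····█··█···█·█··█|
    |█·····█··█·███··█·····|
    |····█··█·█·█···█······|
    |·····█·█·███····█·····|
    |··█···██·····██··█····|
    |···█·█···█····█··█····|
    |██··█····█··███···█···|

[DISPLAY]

     ┃·█·██··█·█·······█···█ ┃      
     ┃··████··██··········██ ┃━━┓   
     ┃·██······███·█········ ┃  ┃   
     ┃····█··██··█········█· ┃──┨   
     ┃█··█·····█··█···█·█··█ ┃  ┃   
     ┃█·····█··█·███··█····· ┃  ┃   
     ┃····█··█·█·█···█······ ┃  ┃   
     ┃·····█·█·███····█····· ┃  ┃   
     ┃··█···██·····██··█···· ┃  ┃   
     ┃···█·█···█····█··█···· ┃  ┃   
     ┃██··█····█··███···█··· ┃  ┃   
     ┃                       ┃  ┃   
     ┗━━━━━━━━━━━━━━━━━━━━━━━┛  ┃   
       ┃··█··█··█·······███···  ┃   
       ┃··███·█···█··█·███··██  ┃   
       ┃·███·██·········█·····  ┃   
       ┃····█·····█····█··██·█  ┃   


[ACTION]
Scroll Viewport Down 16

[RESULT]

     ┃····█··█·█·█···█······ ┃  ┃   
     ┃·····█·█·███····█····· ┃  ┃   
     ┃··█···██·····██··█···· ┃  ┃   
     ┃···█·█···█····█··█···· ┃  ┃   
     ┃██··█····█··███···█··· ┃  ┃   
     ┃                       ┃  ┃   
     ┗━━━━━━━━━━━━━━━━━━━━━━━┛  ┃   
       ┃··█··█··█·······███···  ┃   
       ┃··███·█···█··█·███··██  ┃   
       ┃·███·██·········█·····  ┃   
       ┃····█·····█····█··██·█  ┃   
       ┃                        ┃   
       ┃                        ┃   
       ┃                        ┃   
       ┗━━━━━━━━━━━━━━━━━━━━━━━━┛   
                                    
                                    


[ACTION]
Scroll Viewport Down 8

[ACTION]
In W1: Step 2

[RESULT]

     ┃·········█·█·█········ ┃  ┃   
     ┃·····█·█·█··█········· ┃  ┃   
     ┃··█····█·███······█··· ┃  ┃   
     ┃··█···███···█····██··· ┃  ┃   
     ┃··█·█········██······· ┃  ┃   
     ┃                       ┃  ┃   
     ┗━━━━━━━━━━━━━━━━━━━━━━━┛  ┃   
       ┃··█··█··█·······███···  ┃   
       ┃··███·█···█··█·███··██  ┃   
       ┃·███·██·········█·····  ┃   
       ┃····█·····█····█··██·█  ┃   
       ┃                        ┃   
       ┃                        ┃   
       ┃                        ┃   
       ┗━━━━━━━━━━━━━━━━━━━━━━━━┛   
                                    
                                    


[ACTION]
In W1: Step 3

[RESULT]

     ┃·······█·······█······ ┃  ┃   
     ┃·······████··········· ┃  ┃   
     ┃······█·█········██··· ┃  ┃   
     ┃·····█··█·█·█····██··· ┃  ┃   
     ┃······███·█·█········· ┃  ┃   
     ┃                       ┃  ┃   
     ┗━━━━━━━━━━━━━━━━━━━━━━━┛  ┃   
       ┃··█··█··█·······███···  ┃   
       ┃··███·█···█··█·███··██  ┃   
       ┃·███·██·········█·····  ┃   
       ┃····█·····█····█··██·█  ┃   
       ┃                        ┃   
       ┃                        ┃   
       ┃                        ┃   
       ┗━━━━━━━━━━━━━━━━━━━━━━━━┛   
                                    
                                    


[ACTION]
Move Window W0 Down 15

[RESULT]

     ┃·······█·······█······ ┃  ┃   
     ┃·······████··········· ┃  ┃   
     ┃······█·█········██··· ┃  ┃   
     ┃·····█··█·█·█····██··· ┃  ┃   
     ┃······███·█·█········· ┃  ┃   
     ┃                       ┃  ┃   
     ┗━━━━━━━━━━━━━━━━━━━━━━━┛  ┃   
       ┃···██··█······█···█··█  ┃   
       ┃····██·····█·█········  ┃   
       ┃··█··█··█·······███···  ┃   
       ┃··███·█···█··█·███··██  ┃   
       ┃·███·██·········█·····  ┃   
       ┃····█·····█····█··██·█  ┃   
       ┃                        ┃   
       ┃                        ┃   
       ┃                        ┃   
       ┗━━━━━━━━━━━━━━━━━━━━━━━━┛   
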